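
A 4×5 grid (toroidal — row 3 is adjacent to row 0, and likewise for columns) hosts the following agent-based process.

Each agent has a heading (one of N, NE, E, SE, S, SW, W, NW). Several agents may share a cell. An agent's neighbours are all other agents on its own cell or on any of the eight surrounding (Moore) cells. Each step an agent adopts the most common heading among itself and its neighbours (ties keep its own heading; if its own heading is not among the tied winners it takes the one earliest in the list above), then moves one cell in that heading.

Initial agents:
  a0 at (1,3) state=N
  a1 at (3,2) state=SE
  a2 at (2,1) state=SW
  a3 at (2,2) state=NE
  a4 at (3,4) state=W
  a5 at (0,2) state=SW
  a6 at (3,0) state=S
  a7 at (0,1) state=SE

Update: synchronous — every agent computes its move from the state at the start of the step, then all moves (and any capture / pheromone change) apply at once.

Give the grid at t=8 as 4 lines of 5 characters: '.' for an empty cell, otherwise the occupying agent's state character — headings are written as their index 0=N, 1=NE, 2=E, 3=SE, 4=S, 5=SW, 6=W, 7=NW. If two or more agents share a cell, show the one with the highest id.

t=1: a0@(0,3):N a1@(0,3):SE a2@(3,0):SW a3@(1,3):NE a4@(3,3):W a5@(1,3):SE a6@(0,0):S a7@(1,2):SE
t=2: a0@(1,4):SE a1@(1,4):SE a2@(0,4):SW a3@(2,4):SE a4@(3,2):W a5@(2,4):SE a6@(1,0):S a7@(2,3):SE
t=3: a0@(2,0):SE a1@(2,0):SE a2@(1,0):SE a3@(3,0):SE a4@(3,1):W a5@(3,0):SE a6@(2,1):SE a7@(3,4):SE
t=4: a0@(3,1):SE a1@(3,1):SE a2@(2,1):SE a3@(0,1):SE a4@(0,2):SE a5@(0,1):SE a6@(3,2):SE a7@(0,0):SE
t=5: a0@(0,2):SE a1@(0,2):SE a2@(3,2):SE a3@(1,2):SE a4@(1,3):SE a5@(1,2):SE a6@(0,3):SE a7@(1,1):SE
t=6: a0@(1,3):SE a1@(1,3):SE a2@(0,3):SE a3@(2,3):SE a4@(2,4):SE a5@(2,3):SE a6@(1,4):SE a7@(2,2):SE
t=7: a0@(2,4):SE a1@(2,4):SE a2@(1,4):SE a3@(3,4):SE a4@(3,0):SE a5@(3,4):SE a6@(2,0):SE a7@(3,3):SE
t=8: a0@(3,0):SE a1@(3,0):SE a2@(2,0):SE a3@(0,0):SE a4@(0,1):SE a5@(0,0):SE a6@(3,1):SE a7@(0,4):SE

33..3
.....
3....
33...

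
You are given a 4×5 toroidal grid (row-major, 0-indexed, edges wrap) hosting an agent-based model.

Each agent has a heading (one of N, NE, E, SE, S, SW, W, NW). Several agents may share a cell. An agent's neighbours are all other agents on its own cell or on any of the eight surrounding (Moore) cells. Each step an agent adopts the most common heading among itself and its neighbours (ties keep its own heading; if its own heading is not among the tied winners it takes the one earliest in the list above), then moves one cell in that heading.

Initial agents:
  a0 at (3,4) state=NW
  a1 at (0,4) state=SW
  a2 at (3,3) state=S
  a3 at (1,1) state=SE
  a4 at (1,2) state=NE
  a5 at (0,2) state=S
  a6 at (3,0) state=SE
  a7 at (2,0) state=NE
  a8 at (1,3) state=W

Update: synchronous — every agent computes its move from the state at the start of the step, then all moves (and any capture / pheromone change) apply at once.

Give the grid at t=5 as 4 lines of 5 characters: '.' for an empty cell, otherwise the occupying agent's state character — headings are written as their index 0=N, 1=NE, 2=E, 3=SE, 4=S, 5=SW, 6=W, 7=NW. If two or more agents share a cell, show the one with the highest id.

t=1: a0@(2,3):NW a1@(1,3):SW a2@(0,3):S a3@(0,2):NE a4@(0,3):NE a5@(1,2):S a6@(0,1):SE a7@(3,1):SE a8@(1,2):W
t=2: a0@(1,2):NW a1@(0,4):NE a2@(1,3):S a3@(3,3):NE a4@(3,4):NE a5@(2,2):S a6@(1,2):SE a7@(0,2):SE a8@(0,3):NE
t=3: a0@(2,3):SE a1@(3,0):NE a2@(2,3):S a3@(2,4):NE a4@(2,0):NE a5@(3,2):S a6@(2,3):SE a7@(1,3):SE a8@(3,4):NE
t=4: a0@(3,4):SE a1@(2,1):NE a2@(3,4):SE a3@(1,0):NE a4@(1,1):NE a5@(0,2):S a6@(3,4):SE a7@(2,4):SE a8@(2,0):NE
t=5: a0@(0,0):SE a1@(1,2):NE a2@(0,0):SE a3@(0,1):NE a4@(0,2):NE a5@(1,2):S a6@(0,0):SE a7@(3,0):SE a8@(1,1):NE

311..
.14..
.....
3....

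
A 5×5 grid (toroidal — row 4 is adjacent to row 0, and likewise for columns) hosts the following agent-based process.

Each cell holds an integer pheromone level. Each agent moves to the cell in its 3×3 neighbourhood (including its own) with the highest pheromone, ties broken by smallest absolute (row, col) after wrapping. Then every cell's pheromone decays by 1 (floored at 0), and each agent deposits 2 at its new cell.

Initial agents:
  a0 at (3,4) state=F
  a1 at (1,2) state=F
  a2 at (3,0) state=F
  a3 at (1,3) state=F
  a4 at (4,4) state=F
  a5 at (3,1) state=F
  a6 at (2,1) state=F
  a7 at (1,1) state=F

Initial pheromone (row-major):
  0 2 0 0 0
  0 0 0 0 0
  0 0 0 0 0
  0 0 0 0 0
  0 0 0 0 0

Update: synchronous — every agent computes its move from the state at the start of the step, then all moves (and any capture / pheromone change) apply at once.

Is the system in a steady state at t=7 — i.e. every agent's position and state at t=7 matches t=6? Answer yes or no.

t=1: a0@(2,0) a1@(0,1) a2@(2,0) a3@(0,2) a4@(0,0) a5@(2,0) a6@(1,0) a7@(0,1) | pheromone: 2 5 2 0 0 / 2 0 0 0 0 / 6 0 0 0 0 / 0 0 0 0 0 / 0 0 0 0 0
t=2: a0@(2,0) a1@(0,1) a2@(2,0) a3@(0,1) a4@(0,1) a5@(2,0) a6@(2,0) a7@(0,1) | pheromone: 1 12 1 0 0 / 1 0 0 0 0 / 13 0 0 0 0 / 0 0 0 0 0 / 0 0 0 0 0
t=3: a0@(2,0) a1@(0,1) a2@(2,0) a3@(0,1) a4@(0,1) a5@(2,0) a6@(2,0) a7@(0,1) | pheromone: 0 19 0 0 0 / 0 0 0 0 0 / 20 0 0 0 0 / 0 0 0 0 0 / 0 0 0 0 0
t=4: a0@(2,0) a1@(0,1) a2@(2,0) a3@(0,1) a4@(0,1) a5@(2,0) a6@(2,0) a7@(0,1) | pheromone: 0 26 0 0 0 / 0 0 0 0 0 / 27 0 0 0 0 / 0 0 0 0 0 / 0 0 0 0 0
t=5: a0@(2,0) a1@(0,1) a2@(2,0) a3@(0,1) a4@(0,1) a5@(2,0) a6@(2,0) a7@(0,1) | pheromone: 0 33 0 0 0 / 0 0 0 0 0 / 34 0 0 0 0 / 0 0 0 0 0 / 0 0 0 0 0
t=6: a0@(2,0) a1@(0,1) a2@(2,0) a3@(0,1) a4@(0,1) a5@(2,0) a6@(2,0) a7@(0,1) | pheromone: 0 40 0 0 0 / 0 0 0 0 0 / 41 0 0 0 0 / 0 0 0 0 0 / 0 0 0 0 0
t=7: a0@(2,0) a1@(0,1) a2@(2,0) a3@(0,1) a4@(0,1) a5@(2,0) a6@(2,0) a7@(0,1) | pheromone: 0 47 0 0 0 / 0 0 0 0 0 / 48 0 0 0 0 / 0 0 0 0 0 / 0 0 0 0 0

yes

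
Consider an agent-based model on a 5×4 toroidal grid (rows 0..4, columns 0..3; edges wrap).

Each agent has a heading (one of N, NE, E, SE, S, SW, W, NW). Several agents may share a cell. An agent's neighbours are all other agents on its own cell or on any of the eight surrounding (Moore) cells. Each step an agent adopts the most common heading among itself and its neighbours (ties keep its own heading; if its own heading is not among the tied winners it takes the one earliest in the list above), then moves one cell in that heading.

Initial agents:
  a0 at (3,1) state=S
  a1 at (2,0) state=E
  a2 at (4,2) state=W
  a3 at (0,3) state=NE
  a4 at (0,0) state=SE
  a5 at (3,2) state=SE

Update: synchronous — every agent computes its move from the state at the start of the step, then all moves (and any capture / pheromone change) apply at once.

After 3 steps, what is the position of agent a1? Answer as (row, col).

(2, 3)

t=1: a0@(4,1):S a1@(2,1):E a2@(4,1):W a3@(4,0):NE a4@(1,1):SE a5@(4,3):SE
t=2: a0@(0,1):S a1@(2,2):E a2@(4,0):W a3@(3,1):NE a4@(2,2):SE a5@(0,0):SE
t=3: a0@(1,1):S a1@(2,3):E a2@(4,3):W a3@(2,2):NE a4@(3,3):SE a5@(1,1):SE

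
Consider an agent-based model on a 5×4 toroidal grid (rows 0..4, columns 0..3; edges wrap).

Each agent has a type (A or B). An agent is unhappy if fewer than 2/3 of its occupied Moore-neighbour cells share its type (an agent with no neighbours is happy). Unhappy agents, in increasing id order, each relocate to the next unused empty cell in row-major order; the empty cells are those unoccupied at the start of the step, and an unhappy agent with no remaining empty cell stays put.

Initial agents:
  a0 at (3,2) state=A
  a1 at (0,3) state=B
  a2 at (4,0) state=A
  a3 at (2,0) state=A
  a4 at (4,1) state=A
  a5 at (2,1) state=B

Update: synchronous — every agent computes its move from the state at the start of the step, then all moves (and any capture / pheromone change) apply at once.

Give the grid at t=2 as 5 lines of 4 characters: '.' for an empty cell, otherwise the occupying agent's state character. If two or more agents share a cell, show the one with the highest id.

t=1: a0@(0,0):A a1@(0,1):B a2@(0,2):A a3@(1,0):A a4@(4,1):A a5@(1,1):B
t=2: a0@(0,3):A a1@(1,2):B a2@(1,3):A a3@(2,0):A a4@(4,1):A a5@(2,1):B

...A
..BA
AB..
....
.A..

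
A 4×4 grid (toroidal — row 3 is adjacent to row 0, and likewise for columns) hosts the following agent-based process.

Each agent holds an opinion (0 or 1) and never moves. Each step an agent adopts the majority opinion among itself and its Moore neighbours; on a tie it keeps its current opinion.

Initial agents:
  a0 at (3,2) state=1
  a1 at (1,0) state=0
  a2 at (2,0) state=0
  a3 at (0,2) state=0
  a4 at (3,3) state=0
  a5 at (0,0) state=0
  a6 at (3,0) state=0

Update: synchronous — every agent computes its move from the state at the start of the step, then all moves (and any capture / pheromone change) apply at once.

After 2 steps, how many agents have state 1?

t=1: a0@(3,2):0 a1@(1,0):0 a2@(2,0):0 a3@(0,2):0 a4@(3,3):0 a5@(0,0):0 a6@(3,0):0
t=2: (unchanged — steady state)

0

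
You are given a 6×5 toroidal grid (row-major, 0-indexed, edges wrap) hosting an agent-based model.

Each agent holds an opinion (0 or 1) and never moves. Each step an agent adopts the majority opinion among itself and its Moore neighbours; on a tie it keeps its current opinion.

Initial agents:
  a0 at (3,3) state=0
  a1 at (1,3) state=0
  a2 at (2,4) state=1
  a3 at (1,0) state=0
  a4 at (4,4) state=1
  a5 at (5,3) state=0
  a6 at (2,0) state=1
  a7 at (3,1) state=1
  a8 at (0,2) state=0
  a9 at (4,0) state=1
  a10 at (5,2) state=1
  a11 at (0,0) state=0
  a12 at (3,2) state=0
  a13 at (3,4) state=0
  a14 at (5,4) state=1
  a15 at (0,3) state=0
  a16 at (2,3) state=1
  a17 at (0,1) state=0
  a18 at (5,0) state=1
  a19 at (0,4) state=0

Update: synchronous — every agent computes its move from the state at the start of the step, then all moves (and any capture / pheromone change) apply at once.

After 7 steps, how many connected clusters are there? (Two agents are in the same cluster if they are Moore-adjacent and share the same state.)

t=1: a0@(3,3):0 a1@(1,3):0 a2@(2,4):0 a3@(1,0):0 a4@(4,4):1 a5@(5,3):0 a6@(2,0):1 a7@(3,1):1 a8@(0,2):0 a9@(4,0):1 a10@(5,2):0 a11@(0,0):0 a12@(3,2):0 a13@(3,4):1 a14@(5,4):1 a15@(0,3):0 a16@(2,3):0 a17@(0,1):0 a18@(5,0):1 a19@(0,4):0
t=2: (unchanged — steady state)

2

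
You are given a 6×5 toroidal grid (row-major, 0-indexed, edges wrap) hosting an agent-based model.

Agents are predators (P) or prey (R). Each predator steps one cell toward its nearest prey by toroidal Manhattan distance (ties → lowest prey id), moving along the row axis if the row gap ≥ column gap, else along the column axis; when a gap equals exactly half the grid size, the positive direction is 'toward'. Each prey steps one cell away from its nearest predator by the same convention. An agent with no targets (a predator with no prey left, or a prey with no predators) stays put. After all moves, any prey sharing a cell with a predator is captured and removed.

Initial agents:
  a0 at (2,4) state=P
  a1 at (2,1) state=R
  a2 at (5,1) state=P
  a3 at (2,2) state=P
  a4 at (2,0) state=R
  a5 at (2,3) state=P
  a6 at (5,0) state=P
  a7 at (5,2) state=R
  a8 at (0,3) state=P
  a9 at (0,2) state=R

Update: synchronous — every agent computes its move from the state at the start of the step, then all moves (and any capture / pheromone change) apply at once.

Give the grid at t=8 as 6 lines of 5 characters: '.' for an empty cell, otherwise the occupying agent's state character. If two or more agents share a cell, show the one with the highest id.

R....
PP...
.P...
.....
.....
.....

t=1: a0@(2,0):P a2@(5,2):P a3@(2,1):P a5@(2,2):P a6@(5,1):P a7@(5,3):R a8@(0,2):P a9@(0,1):R
t=2: a0@(1,0):P a2@(5,3):P a3@(1,1):P a5@(1,2):P a6@(0,1):P a7@(5,4):R a8@(0,1):P
t=3: a0@(0,0):P a2@(5,4):P a3@(0,1):P a5@(0,2):P a6@(0,0):P a7@(5,0):R a8@(0,0):P
t=4: a0@(5,0):P a2@(5,0):P a3@(5,1):P a5@(0,1):P a6@(5,0):P a7@(4,0):R a8@(5,0):P
t=5: a0@(4,0):P a2@(4,0):P a3@(4,1):P a5@(5,1):P a6@(4,0):P a7@(3,0):R a8@(4,0):P
t=6: a0@(3,0):P a2@(3,0):P a3@(3,1):P a5@(4,1):P a6@(3,0):P a7@(2,0):R a8@(3,0):P
t=7: a0@(2,0):P a2@(2,0):P a3@(2,1):P a5@(3,1):P a6@(2,0):P a7@(1,0):R a8@(2,0):P
t=8: a0@(1,0):P a2@(1,0):P a3@(1,1):P a5@(2,1):P a6@(1,0):P a7@(0,0):R a8@(1,0):P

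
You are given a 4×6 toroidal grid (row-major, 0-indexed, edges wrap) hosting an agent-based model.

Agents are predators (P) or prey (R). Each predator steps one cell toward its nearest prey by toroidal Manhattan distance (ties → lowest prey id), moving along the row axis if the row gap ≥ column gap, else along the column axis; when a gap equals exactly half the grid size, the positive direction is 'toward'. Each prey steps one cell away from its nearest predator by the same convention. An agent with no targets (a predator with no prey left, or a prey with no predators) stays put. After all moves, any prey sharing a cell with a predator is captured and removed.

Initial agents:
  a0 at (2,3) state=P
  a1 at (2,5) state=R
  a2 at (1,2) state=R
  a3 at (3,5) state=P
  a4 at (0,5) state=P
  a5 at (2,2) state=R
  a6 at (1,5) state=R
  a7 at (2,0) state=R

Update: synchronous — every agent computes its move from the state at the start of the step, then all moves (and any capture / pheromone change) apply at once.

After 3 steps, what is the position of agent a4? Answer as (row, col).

t=1: a0@(2,2):P a2@(0,2):R a3@(2,5):P a4@(1,5):P a5@(2,1):R a7@(1,0):R
t=2: a0@(2,1):P a2@(3,2):R a3@(2,0):P a4@(1,0):P a7@(1,1):R
t=3: a0@(1,1):P a2@(0,2):R a3@(1,0):P a4@(1,1):P a7@(0,1):R

(1, 1)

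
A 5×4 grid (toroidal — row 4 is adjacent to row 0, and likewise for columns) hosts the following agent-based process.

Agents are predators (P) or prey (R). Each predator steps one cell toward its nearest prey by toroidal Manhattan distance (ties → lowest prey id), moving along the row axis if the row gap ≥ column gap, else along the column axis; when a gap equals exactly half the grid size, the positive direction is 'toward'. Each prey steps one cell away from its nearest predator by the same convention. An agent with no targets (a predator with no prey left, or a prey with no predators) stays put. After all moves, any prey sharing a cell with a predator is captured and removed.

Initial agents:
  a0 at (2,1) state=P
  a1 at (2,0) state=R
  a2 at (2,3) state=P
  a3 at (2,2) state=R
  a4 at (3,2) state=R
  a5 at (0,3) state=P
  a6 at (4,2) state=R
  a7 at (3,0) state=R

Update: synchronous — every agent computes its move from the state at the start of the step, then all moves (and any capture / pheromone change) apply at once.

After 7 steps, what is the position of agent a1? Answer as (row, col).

t=1: a0@(2,0):P a1@(2,3):R a2@(2,0):P a3@(2,3):R a4@(4,2):R a5@(4,3):P a6@(3,2):R a7@(4,0):R
t=2: a0@(2,3):P a1@(2,2):R a2@(2,3):P a3@(2,2):R a4@(4,1):R a5@(4,2):P a6@(2,2):R a7@(4,1):R
t=3: a0@(2,2):P a1@(2,1):R a2@(2,2):P a3@(2,1):R a4@(4,0):R a5@(4,1):P a6@(2,1):R a7@(4,0):R
t=4: a0@(2,1):P a1@(2,0):R a2@(2,1):P a3@(2,0):R a4@(4,3):R a5@(4,0):P a6@(2,0):R a7@(4,3):R
t=5: a0@(2,0):P a1@(2,3):R a2@(2,0):P a3@(2,3):R a4@(4,2):R a5@(4,3):P a6@(2,3):R a7@(4,2):R
t=6: a0@(2,3):P a1@(2,2):R a2@(2,3):P a3@(2,2):R a4@(4,1):R a5@(4,2):P a6@(2,2):R a7@(4,1):R
t=7: a0@(2,2):P a1@(2,1):R a2@(2,2):P a3@(2,1):R a4@(4,0):R a5@(4,1):P a6@(2,1):R a7@(4,0):R

(2, 1)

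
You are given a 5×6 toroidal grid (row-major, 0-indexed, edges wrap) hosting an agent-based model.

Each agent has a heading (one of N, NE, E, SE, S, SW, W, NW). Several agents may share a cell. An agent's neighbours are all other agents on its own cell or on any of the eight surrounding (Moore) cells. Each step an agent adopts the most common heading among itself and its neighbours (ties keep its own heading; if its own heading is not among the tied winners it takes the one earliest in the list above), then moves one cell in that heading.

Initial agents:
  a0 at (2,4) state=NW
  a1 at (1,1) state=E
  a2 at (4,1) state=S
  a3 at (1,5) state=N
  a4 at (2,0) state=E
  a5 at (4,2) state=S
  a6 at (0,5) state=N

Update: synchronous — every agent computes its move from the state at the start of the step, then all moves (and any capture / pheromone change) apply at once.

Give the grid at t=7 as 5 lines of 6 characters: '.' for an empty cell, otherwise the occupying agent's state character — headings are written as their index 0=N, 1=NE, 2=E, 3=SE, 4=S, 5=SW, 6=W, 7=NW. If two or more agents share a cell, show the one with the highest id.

..4...
.44...
.2....
.....0
.....0

t=1: a0@(1,3):NW a1@(1,2):E a2@(0,1):S a3@(0,5):N a4@(2,1):E a5@(0,2):S a6@(4,5):N
t=2: a0@(0,2):NW a1@(1,3):E a2@(1,1):S a3@(4,5):N a4@(2,2):E a5@(1,2):S a6@(3,5):N
t=3: a0@(1,2):S a1@(1,4):E a2@(2,1):S a3@(3,5):N a4@(2,3):E a5@(2,2):S a6@(2,5):N
t=4: a0@(2,2):S a1@(1,5):E a2@(3,1):S a3@(2,5):N a4@(2,4):E a5@(3,2):S a6@(1,5):N
t=5: a0@(3,2):S a1@(1,0):E a2@(4,1):S a3@(1,5):N a4@(2,5):E a5@(4,2):S a6@(0,5):N
t=6: a0@(4,2):S a1@(1,1):E a2@(0,1):S a3@(0,5):N a4@(2,0):E a5@(0,2):S a6@(4,5):N
t=7: a0@(0,2):S a1@(1,2):E a2@(1,1):S a3@(4,5):N a4@(2,1):E a5@(1,2):S a6@(3,5):N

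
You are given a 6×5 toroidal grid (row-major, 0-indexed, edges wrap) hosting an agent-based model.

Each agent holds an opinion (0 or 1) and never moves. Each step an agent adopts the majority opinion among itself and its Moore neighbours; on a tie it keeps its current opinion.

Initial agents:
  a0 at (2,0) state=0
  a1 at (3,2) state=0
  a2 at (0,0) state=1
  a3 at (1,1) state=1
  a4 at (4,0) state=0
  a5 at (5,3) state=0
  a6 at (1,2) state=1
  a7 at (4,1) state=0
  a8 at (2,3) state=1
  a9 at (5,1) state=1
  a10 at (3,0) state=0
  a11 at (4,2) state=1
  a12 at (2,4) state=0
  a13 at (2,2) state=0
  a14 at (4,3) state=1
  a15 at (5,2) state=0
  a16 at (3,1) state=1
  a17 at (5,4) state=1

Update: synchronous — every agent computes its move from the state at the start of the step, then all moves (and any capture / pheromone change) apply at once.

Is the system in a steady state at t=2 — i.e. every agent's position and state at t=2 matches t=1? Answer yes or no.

no

t=1: a0@(2,0):0 a1@(3,2):1 a2@(0,0):1 a3@(1,1):1 a4@(4,0):0 a5@(5,3):1 a6@(1,2):1 a7@(4,1):0 a8@(2,3):0 a9@(5,1):1 a10@(3,0):0 a11@(4,2):1 a12@(2,4):0 a13@(2,2):1 a14@(4,3):1 a15@(5,2):0 a16@(3,1):0 a17@(5,4):1
t=2: a0@(2,0):0 a1@(3,2):1 a2@(0,0):1 a3@(1,1):1 a4@(4,0):0 a5@(5,3):1 a6@(1,2):1 a7@(4,1):0 a8@(2,3):1 a9@(5,1):1 a10@(3,0):0 a11@(4,2):1 a12@(2,4):0 a13@(2,2):1 a14@(4,3):1 a15@(5,2):1 a16@(3,1):0 a17@(5,4):1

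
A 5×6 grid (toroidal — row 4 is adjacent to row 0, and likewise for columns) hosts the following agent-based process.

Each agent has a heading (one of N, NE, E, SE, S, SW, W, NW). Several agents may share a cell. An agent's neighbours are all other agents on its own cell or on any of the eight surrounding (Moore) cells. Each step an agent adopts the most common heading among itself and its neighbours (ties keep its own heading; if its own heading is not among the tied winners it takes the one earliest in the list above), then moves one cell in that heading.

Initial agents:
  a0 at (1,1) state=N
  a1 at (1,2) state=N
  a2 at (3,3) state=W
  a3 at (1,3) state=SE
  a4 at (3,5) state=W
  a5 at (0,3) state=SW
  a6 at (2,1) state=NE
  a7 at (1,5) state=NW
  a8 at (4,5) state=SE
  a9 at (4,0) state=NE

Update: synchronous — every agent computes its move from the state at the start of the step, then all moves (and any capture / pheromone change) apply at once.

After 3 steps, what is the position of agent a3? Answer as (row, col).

(4, 0)

t=1: a0@(0,1):N a1@(0,2):N a2@(3,2):W a3@(2,4):SE a4@(3,4):W a5@(1,2):SW a6@(1,1):N a7@(0,4):NW a8@(0,0):SE a9@(3,1):NE
t=2: a0@(4,1):N a1@(4,2):N a2@(3,1):W a3@(3,5):SE a4@(3,3):W a5@(0,2):N a6@(0,1):N a7@(4,3):NW a8@(4,0):N a9@(2,2):NE
t=3: a0@(3,1):N a1@(3,2):N a2@(2,1):N a3@(4,0):SE a4@(3,2):W a5@(4,2):N a6@(4,1):N a7@(3,3):N a8@(3,0):N a9@(2,1):W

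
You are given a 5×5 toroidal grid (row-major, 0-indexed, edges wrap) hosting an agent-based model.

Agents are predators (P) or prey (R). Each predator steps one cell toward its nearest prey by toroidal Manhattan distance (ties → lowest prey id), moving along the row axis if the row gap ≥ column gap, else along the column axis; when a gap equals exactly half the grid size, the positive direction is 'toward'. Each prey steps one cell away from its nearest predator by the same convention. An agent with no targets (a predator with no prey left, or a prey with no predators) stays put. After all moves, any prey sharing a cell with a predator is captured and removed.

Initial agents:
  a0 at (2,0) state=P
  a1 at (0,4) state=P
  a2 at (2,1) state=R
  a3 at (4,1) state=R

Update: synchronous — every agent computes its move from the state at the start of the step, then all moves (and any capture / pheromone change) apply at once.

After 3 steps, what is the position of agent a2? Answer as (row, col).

(2, 4)

t=1: a0@(2,1):P a1@(0,0):P a2@(2,2):R a3@(0,1):R
t=2: a0@(2,2):P a1@(0,1):P a2@(2,3):R a3@(0,2):R
t=3: a0@(2,3):P a1@(0,2):P a2@(2,4):R a3@(0,3):R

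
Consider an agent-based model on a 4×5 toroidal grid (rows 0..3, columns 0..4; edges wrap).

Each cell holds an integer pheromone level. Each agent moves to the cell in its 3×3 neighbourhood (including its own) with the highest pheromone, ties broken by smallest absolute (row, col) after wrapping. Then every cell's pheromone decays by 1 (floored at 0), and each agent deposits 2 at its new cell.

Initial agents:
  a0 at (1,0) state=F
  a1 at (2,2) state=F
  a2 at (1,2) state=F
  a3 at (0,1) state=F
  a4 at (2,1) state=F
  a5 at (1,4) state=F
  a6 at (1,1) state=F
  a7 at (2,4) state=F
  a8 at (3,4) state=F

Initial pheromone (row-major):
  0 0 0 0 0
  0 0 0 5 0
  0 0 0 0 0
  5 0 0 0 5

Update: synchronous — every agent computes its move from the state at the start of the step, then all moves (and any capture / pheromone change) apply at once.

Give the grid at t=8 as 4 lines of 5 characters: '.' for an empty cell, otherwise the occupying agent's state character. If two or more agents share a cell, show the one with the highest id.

.....
...F.
.....
F....

t=1: a0@(0,0) a1@(1,3) a2@(1,3) a3@(3,0) a4@(3,0) a5@(1,3) a6@(0,0) a7@(1,3) a8@(3,0) | pheromone: 4 0 0 0 0 / 0 0 0 12 0 / 0 0 0 0 0 / 10 0 0 0 4
t=2: a0@(3,0) a1@(1,3) a2@(1,3) a3@(3,0) a4@(3,0) a5@(1,3) a6@(3,0) a7@(1,3) a8@(3,0) | pheromone: 3 0 0 0 0 / 0 0 0 19 0 / 0 0 0 0 0 / 19 0 0 0 3
t=3: a0@(3,0) a1@(1,3) a2@(1,3) a3@(3,0) a4@(3,0) a5@(1,3) a6@(3,0) a7@(1,3) a8@(3,0) | pheromone: 2 0 0 0 0 / 0 0 0 26 0 / 0 0 0 0 0 / 28 0 0 0 2
t=4: a0@(3,0) a1@(1,3) a2@(1,3) a3@(3,0) a4@(3,0) a5@(1,3) a6@(3,0) a7@(1,3) a8@(3,0) | pheromone: 1 0 0 0 0 / 0 0 0 33 0 / 0 0 0 0 0 / 37 0 0 0 1
t=5: a0@(3,0) a1@(1,3) a2@(1,3) a3@(3,0) a4@(3,0) a5@(1,3) a6@(3,0) a7@(1,3) a8@(3,0) | pheromone: 0 0 0 0 0 / 0 0 0 40 0 / 0 0 0 0 0 / 46 0 0 0 0
t=6: a0@(3,0) a1@(1,3) a2@(1,3) a3@(3,0) a4@(3,0) a5@(1,3) a6@(3,0) a7@(1,3) a8@(3,0) | pheromone: 0 0 0 0 0 / 0 0 0 47 0 / 0 0 0 0 0 / 55 0 0 0 0
t=7: a0@(3,0) a1@(1,3) a2@(1,3) a3@(3,0) a4@(3,0) a5@(1,3) a6@(3,0) a7@(1,3) a8@(3,0) | pheromone: 0 0 0 0 0 / 0 0 0 54 0 / 0 0 0 0 0 / 64 0 0 0 0
t=8: a0@(3,0) a1@(1,3) a2@(1,3) a3@(3,0) a4@(3,0) a5@(1,3) a6@(3,0) a7@(1,3) a8@(3,0) | pheromone: 0 0 0 0 0 / 0 0 0 61 0 / 0 0 0 0 0 / 73 0 0 0 0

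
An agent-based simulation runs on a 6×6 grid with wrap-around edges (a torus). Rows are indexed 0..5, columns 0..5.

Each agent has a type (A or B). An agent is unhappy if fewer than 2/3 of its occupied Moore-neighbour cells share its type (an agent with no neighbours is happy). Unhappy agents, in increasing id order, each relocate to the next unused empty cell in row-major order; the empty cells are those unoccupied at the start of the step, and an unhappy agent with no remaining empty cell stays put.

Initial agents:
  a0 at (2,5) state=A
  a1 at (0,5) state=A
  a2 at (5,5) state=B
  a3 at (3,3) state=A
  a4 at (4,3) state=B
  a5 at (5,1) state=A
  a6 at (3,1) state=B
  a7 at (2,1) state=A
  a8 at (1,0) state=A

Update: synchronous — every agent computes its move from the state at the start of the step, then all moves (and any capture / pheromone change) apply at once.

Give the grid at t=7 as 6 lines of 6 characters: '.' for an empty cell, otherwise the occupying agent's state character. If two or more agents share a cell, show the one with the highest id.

ABABB.
AA....
.....A
......
......
.A....

t=1: a0@(2,5):A a1@(0,0):A a2@(0,1):B a3@(0,2):A a4@(0,3):B a5@(5,1):A a6@(0,4):B a7@(1,1):A a8@(1,0):A
t=2: a0@(2,5):A a1@(0,0):A a2@(0,5):B a3@(1,2):A a4@(1,3):B a5@(5,1):A a6@(0,4):B a7@(1,1):A a8@(1,0):A
t=3: a0@(2,5):A a1@(0,0):A a2@(0,1):B a3@(0,2):A a4@(0,3):B a5@(5,1):A a6@(0,4):B a7@(1,1):A a8@(1,0):A
t=4: a0@(2,5):A a1@(0,0):A a2@(0,5):B a3@(1,2):A a4@(1,3):B a5@(5,1):A a6@(0,4):B a7@(1,1):A a8@(1,0):A
t=5: a0@(2,5):A a1@(0,0):A a2@(0,1):B a3@(0,2):A a4@(0,3):B a5@(5,1):A a6@(0,4):B a7@(1,1):A a8@(1,0):A
t=6: a0@(2,5):A a1@(0,0):A a2@(0,5):B a3@(1,2):A a4@(1,3):B a5@(5,1):A a6@(0,4):B a7@(1,1):A a8@(1,0):A
t=7: a0@(2,5):A a1@(0,0):A a2@(0,1):B a3@(0,2):A a4@(0,3):B a5@(5,1):A a6@(0,4):B a7@(1,1):A a8@(1,0):A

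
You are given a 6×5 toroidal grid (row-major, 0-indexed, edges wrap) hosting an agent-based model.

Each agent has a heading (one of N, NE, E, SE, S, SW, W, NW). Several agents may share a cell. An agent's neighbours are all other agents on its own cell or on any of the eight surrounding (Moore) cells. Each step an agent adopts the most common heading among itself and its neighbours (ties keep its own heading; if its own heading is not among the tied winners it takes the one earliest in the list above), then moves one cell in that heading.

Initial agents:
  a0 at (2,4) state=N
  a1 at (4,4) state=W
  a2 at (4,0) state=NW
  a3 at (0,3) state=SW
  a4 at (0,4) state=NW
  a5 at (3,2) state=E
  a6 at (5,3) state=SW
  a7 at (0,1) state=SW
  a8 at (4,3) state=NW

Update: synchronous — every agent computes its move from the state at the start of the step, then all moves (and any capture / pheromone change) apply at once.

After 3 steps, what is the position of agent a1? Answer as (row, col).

(1, 1)

t=1: a0@(1,4):N a1@(3,3):NW a2@(3,4):NW a3@(1,2):SW a4@(1,3):SW a5@(3,3):E a6@(0,2):SW a7@(1,0):SW a8@(3,2):NW
t=2: a0@(2,3):SW a1@(2,2):NW a2@(2,3):NW a3@(2,1):SW a4@(2,2):SW a5@(2,2):NW a6@(1,1):SW a7@(2,4):SW a8@(2,1):NW
t=3: a0@(3,2):SW a1@(1,1):NW a2@(1,2):NW a3@(3,0):SW a4@(3,1):SW a5@(1,1):NW a6@(2,0):SW a7@(3,3):SW a8@(1,0):NW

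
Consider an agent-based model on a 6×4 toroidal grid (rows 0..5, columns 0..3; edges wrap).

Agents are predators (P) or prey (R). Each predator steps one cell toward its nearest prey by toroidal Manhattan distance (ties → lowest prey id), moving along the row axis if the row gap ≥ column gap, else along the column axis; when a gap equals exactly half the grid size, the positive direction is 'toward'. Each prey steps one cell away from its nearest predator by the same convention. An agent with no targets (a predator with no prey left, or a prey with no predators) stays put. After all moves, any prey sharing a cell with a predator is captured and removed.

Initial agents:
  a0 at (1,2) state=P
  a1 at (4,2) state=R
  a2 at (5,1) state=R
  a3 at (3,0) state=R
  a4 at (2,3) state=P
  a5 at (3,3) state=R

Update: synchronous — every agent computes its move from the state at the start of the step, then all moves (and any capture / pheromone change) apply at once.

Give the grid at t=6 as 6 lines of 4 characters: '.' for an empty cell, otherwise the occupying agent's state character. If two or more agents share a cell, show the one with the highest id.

....
..P.
..R.
RR.R
....
....

t=1: a0@(2,2):P a1@(3,2):R a2@(4,1):R a3@(4,0):R a4@(3,3):P a5@(4,3):R
t=2: a0@(3,2):P a1@(4,2):R a2@(5,1):R a3@(5,0):R a4@(3,2):P a5@(5,3):R
t=3: a0@(4,2):P a1@(5,2):R a2@(0,1):R a3@(0,0):R a4@(4,2):P a5@(0,3):R
t=4: a0@(5,2):P a1@(0,2):R a2@(1,1):R a3@(1,0):R a4@(5,2):P a5@(1,3):R
t=5: a0@(0,2):P a1@(1,2):R a2@(2,1):R a3@(2,0):R a4@(0,2):P a5@(2,3):R
t=6: a0@(1,2):P a1@(2,2):R a2@(3,1):R a3@(3,0):R a4@(1,2):P a5@(3,3):R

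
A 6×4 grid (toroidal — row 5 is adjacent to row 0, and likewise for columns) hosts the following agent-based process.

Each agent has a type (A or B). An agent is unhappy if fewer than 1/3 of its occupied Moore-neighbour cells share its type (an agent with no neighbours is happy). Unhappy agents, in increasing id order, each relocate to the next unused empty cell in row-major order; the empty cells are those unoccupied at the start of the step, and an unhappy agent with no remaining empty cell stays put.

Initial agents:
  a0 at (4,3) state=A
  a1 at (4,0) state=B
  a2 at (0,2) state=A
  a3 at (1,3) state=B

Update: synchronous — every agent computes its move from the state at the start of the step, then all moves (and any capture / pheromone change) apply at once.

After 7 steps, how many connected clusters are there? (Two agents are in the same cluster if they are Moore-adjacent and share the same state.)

t=1: a0@(0,0):A a1@(0,1):B a2@(0,3):A a3@(1,0):B
t=2: (unchanged — steady state)

2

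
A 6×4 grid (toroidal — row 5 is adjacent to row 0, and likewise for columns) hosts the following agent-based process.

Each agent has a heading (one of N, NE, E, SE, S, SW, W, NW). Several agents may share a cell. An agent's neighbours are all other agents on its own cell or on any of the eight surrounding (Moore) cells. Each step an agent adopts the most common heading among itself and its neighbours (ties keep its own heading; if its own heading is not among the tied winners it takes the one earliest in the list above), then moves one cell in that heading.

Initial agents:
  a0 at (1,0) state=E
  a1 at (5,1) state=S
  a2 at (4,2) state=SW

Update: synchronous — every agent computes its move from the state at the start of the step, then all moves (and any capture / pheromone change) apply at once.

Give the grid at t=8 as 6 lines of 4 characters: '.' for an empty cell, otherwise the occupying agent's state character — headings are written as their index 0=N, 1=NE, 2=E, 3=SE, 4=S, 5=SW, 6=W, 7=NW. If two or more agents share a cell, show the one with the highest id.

t=1: a0@(1,1):E a1@(0,1):S a2@(5,1):SW
t=2: a0@(1,2):E a1@(1,1):S a2@(0,0):SW
t=3: a0@(1,3):E a1@(2,1):S a2@(1,3):SW
t=4: a0@(1,0):E a1@(3,1):S a2@(2,2):SW
t=5: a0@(1,1):E a1@(4,1):S a2@(3,1):SW
t=6: a0@(1,2):E a1@(5,1):S a2@(4,0):SW
t=7: a0@(1,3):E a1@(0,1):S a2@(5,3):SW
t=8: a0@(1,0):E a1@(1,1):S a2@(0,2):SW

..5.
24..
....
....
....
....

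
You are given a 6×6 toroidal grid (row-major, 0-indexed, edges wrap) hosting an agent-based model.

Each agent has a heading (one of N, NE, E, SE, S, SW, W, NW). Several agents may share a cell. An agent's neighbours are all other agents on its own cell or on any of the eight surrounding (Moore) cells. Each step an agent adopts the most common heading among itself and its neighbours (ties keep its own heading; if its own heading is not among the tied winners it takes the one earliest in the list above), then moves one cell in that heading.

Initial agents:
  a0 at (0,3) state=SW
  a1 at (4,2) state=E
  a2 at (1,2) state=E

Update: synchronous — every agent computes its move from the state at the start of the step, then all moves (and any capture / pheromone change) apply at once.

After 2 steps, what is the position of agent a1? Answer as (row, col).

(4, 4)

t=1: a0@(1,2):SW a1@(4,3):E a2@(1,3):E
t=2: a0@(2,1):SW a1@(4,4):E a2@(1,4):E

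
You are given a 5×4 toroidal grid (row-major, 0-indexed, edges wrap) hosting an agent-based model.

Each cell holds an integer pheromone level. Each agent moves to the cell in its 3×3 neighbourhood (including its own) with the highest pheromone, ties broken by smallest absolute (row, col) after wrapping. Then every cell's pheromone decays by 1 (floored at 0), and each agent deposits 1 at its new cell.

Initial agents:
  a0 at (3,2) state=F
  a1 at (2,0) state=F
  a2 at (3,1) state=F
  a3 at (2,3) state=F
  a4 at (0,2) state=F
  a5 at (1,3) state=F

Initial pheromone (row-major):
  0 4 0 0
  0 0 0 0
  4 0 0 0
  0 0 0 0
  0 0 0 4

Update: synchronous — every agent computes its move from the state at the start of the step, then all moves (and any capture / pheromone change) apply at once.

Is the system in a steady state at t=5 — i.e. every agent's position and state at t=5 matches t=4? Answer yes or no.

yes

t=1: a0@(4,3) a1@(2,0) a2@(2,0) a3@(2,0) a4@(0,1) a5@(2,0) | pheromone: 0 4 0 0 / 0 0 0 0 / 7 0 0 0 / 0 0 0 0 / 0 0 0 4
t=2: a0@(4,3) a1@(2,0) a2@(2,0) a3@(2,0) a4@(0,1) a5@(2,0) | pheromone: 0 4 0 0 / 0 0 0 0 / 10 0 0 0 / 0 0 0 0 / 0 0 0 4
t=3: a0@(4,3) a1@(2,0) a2@(2,0) a3@(2,0) a4@(0,1) a5@(2,0) | pheromone: 0 4 0 0 / 0 0 0 0 / 13 0 0 0 / 0 0 0 0 / 0 0 0 4
t=4: a0@(4,3) a1@(2,0) a2@(2,0) a3@(2,0) a4@(0,1) a5@(2,0) | pheromone: 0 4 0 0 / 0 0 0 0 / 16 0 0 0 / 0 0 0 0 / 0 0 0 4
t=5: a0@(4,3) a1@(2,0) a2@(2,0) a3@(2,0) a4@(0,1) a5@(2,0) | pheromone: 0 4 0 0 / 0 0 0 0 / 19 0 0 0 / 0 0 0 0 / 0 0 0 4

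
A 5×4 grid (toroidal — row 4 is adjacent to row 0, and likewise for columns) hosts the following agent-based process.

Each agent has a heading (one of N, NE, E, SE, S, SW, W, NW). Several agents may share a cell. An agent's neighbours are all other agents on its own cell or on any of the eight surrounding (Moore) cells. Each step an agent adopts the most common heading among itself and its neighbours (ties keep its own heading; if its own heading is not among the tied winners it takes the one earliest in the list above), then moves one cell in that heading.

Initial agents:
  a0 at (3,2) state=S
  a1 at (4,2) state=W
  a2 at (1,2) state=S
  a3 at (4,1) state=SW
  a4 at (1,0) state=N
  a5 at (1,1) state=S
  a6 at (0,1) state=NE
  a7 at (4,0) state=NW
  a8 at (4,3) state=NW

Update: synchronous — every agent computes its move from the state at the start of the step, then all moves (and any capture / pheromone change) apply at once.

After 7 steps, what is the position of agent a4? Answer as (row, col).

t=1: a0@(4,2):S a1@(4,1):W a2@(2,2):S a3@(0,0):SW a4@(0,0):N a5@(2,1):S a6@(1,1):S a7@(3,3):NW a8@(3,2):NW
t=2: a0@(3,1):NW a1@(4,0):W a2@(3,2):S a3@(1,3):SW a4@(4,0):N a5@(3,1):S a6@(2,1):S a7@(2,2):NW a8@(4,2):S
t=3: a0@(4,1):S a1@(4,3):W a2@(4,2):S a3@(2,2):SW a4@(3,0):N a5@(4,1):S a6@(3,1):S a7@(3,2):S a8@(0,2):S
t=4: a0@(0,1):S a1@(0,3):S a2@(0,2):S a3@(3,2):S a4@(4,0):S a5@(0,1):S a6@(4,1):S a7@(4,2):S a8@(1,2):S
t=5: a0@(1,1):S a1@(1,3):S a2@(1,2):S a3@(4,2):S a4@(0,0):S a5@(1,1):S a6@(0,1):S a7@(0,2):S a8@(2,2):S
t=6: a0@(2,1):S a1@(2,3):S a2@(2,2):S a3@(0,2):S a4@(1,0):S a5@(2,1):S a6@(1,1):S a7@(1,2):S a8@(3,2):S
t=7: a0@(3,1):S a1@(3,3):S a2@(3,2):S a3@(1,2):S a4@(2,0):S a5@(3,1):S a6@(2,1):S a7@(2,2):S a8@(4,2):S

(2, 0)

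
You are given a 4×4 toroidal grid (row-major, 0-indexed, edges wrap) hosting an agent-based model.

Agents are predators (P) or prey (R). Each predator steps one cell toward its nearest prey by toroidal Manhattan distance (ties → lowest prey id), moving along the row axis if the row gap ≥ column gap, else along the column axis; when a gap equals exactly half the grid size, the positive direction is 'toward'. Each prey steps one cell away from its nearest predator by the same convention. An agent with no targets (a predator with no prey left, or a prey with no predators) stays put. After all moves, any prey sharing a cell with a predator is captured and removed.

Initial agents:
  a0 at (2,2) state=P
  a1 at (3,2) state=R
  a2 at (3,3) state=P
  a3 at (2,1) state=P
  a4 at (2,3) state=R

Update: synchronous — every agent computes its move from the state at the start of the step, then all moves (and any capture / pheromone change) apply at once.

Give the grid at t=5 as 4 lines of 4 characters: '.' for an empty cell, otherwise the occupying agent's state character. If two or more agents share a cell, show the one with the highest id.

R.R.
....
....
.PP.

t=1: a0@(3,2):P a1@(0,2):R a2@(3,2):P a3@(3,1):P a4@(2,0):R
t=2: a0@(0,2):P a1@(1,2):R a2@(0,2):P a3@(0,1):P a4@(1,0):R
t=3: a0@(1,2):P a1@(2,2):R a2@(1,2):P a3@(1,1):P a4@(2,0):R
t=4: a0@(2,2):P a1@(3,2):R a2@(2,2):P a3@(2,1):P a4@(3,0):R
t=5: a0@(3,2):P a1@(0,2):R a2@(3,2):P a3@(3,1):P a4@(0,0):R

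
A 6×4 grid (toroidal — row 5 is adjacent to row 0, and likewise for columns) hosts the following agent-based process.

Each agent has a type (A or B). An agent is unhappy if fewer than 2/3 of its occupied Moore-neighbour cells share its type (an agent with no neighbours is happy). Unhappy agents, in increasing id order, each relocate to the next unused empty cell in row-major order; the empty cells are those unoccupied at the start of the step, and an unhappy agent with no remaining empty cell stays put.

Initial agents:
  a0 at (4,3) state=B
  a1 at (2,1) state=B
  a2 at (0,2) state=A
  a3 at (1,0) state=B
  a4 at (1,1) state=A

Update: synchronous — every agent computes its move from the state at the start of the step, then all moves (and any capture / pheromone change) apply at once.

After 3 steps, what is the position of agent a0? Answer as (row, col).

(4, 3)

t=1: a0@(4,3):B a1@(0,0):B a2@(0,2):A a3@(0,1):B a4@(0,3):A
t=2: a0@(4,3):B a1@(1,0):B a2@(1,1):A a3@(1,2):B a4@(1,3):A
t=3: a0@(4,3):B a1@(0,0):B a2@(0,1):A a3@(0,2):B a4@(0,3):A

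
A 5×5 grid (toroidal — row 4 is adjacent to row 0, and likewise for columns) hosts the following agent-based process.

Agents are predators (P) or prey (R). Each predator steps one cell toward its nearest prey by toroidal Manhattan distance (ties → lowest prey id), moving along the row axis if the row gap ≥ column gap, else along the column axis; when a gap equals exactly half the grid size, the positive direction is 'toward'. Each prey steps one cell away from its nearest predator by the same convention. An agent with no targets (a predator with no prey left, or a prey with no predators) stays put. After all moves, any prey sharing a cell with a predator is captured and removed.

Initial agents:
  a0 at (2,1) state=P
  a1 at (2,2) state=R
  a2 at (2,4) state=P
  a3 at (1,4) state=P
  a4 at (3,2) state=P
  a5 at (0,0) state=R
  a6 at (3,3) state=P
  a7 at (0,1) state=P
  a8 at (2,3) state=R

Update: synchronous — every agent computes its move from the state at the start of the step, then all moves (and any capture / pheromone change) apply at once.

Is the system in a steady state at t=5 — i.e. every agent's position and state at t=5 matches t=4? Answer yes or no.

yes

t=1: a0@(2,2):P a2@(2,3):P a3@(0,4):P a4@(2,2):P a6@(2,3):P a7@(0,0):P
t=2: (unchanged — steady state)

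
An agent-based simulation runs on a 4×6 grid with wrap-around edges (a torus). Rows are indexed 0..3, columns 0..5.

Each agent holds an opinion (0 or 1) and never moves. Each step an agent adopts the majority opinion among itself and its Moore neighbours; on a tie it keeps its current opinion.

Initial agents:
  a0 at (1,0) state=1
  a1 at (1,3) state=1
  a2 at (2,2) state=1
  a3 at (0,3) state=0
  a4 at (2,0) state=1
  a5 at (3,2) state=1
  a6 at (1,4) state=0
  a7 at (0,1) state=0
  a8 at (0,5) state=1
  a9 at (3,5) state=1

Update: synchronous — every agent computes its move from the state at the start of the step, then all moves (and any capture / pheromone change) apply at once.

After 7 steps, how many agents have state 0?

t=1: a0@(1,0):1 a1@(1,3):1 a2@(2,2):1 a3@(0,3):0 a4@(2,0):1 a5@(3,2):1 a6@(1,4):0 a7@(0,1):1 a8@(0,5):1 a9@(3,5):1
t=2: (unchanged — steady state)

2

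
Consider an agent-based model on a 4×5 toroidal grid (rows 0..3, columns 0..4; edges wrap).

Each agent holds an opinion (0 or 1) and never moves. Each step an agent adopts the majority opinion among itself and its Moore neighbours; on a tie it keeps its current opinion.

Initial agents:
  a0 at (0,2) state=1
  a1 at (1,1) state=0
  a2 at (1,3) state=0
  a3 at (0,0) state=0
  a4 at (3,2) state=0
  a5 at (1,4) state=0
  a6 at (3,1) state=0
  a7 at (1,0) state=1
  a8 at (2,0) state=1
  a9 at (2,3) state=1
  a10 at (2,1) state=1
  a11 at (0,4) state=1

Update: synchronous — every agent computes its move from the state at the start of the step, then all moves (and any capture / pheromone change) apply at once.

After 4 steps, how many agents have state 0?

t=1: a0@(0,2):0 a1@(1,1):1 a2@(1,3):1 a3@(0,0):0 a4@(3,2):1 a5@(1,4):1 a6@(3,1):0 a7@(1,0):1 a8@(2,0):1 a9@(2,3):0 a10@(2,1):1 a11@(0,4):0
t=2: a0@(0,2):1 a1@(1,1):1 a2@(1,3):0 a3@(0,0):0 a4@(3,2):0 a5@(1,4):1 a6@(3,1):0 a7@(1,0):1 a8@(2,0):1 a9@(2,3):1 a10@(2,1):1 a11@(0,4):1
t=3: a0@(0,2):0 a1@(1,1):1 a2@(1,3):1 a3@(0,0):1 a4@(3,2):1 a5@(1,4):1 a6@(3,1):0 a7@(1,0):1 a8@(2,0):1 a9@(2,3):1 a10@(2,1):1 a11@(0,4):1
t=4: a0@(0,2):1 a1@(1,1):1 a2@(1,3):1 a3@(0,0):1 a4@(3,2):1 a5@(1,4):1 a6@(3,1):1 a7@(1,0):1 a8@(2,0):1 a9@(2,3):1 a10@(2,1):1 a11@(0,4):1

0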